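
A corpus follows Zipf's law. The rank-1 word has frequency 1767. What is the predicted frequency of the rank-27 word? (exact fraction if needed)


Zipf's law: freq(rank) = f1 / rank
f1 = 1767, rank = 27
freq = 1767 / 27
GCD(1767, 27) = 3
Simplified: 589/9

589/9


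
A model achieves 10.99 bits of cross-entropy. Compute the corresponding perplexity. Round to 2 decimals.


Perplexity formula: PP = 2^H
H = 10.99
PP = 2^10.99
Decompose: 2^10.99 = 2^10 * 2^0.99
2^10 = 1024, 2^0.99 ~ 1.9861850
PP ~ 1024 * 1.9861850 = 2033.8534400
Rounded to 2 decimals: 2033.85

2033.85


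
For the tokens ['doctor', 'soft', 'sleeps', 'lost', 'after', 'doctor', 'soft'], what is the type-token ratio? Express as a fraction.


Tokens: 7
Unique types: ('after', 'doctor', 'lost', 'sleeps', 'soft') = 5
TTR = 5/7
Already in lowest terms.

5/7


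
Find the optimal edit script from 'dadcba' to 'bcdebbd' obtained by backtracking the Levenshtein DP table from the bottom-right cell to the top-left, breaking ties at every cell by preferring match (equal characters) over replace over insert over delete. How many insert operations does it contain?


Edit distance = 5. Backtracking from cell (6, 7) with preference match > replace > insert > delete,
then listing the resulting alignment 'dadcba' -> 'bcdebbd' left to right:
  Step 1: replace d->b
  Step 2: replace a->c
  Step 3: keep 'd'
  Step 4: insert 'e' [insertion #1]
  Step 5: replace c->b
  Step 6: keep 'b'
  Step 7: replace a->d
Total insertions: 1

1


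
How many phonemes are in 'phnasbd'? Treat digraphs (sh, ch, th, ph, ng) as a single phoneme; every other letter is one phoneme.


Parsing 'phnasbd' greedily, digraphs first:
  'ph' -> digraph (1 consonant phoneme) (phonemes so far: 1)
  'n' -> consonant phoneme (phonemes so far: 2)
  'a' -> vowel phoneme (phonemes so far: 3)
  's' -> consonant phoneme (phonemes so far: 4)
  'b' -> consonant phoneme (phonemes so far: 5)
  'd' -> consonant phoneme (phonemes so far: 6)
Total phonemes: 6

6


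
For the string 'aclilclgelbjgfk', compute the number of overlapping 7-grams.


String 'aclilclgelbjgfk' has length L = 15.
Number of overlapping n-grams = L - n + 1
Substituting: 15 - 7 + 1 = 9

9


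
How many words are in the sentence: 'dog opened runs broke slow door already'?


Counting words by splitting on spaces:
  Word 1: 'dog'
  Word 2: 'opened'
  Word 3: 'runs'
  Word 4: 'broke'
  Word 5: 'slow'
  Word 6: 'door'
  Word 7: 'already'
Total words: 7

7


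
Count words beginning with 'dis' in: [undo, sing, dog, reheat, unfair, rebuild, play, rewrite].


Checking each word for prefix 'dis':
  'undo' -> no (count: 0)
  'sing' -> no (count: 0)
  'dog' -> no (count: 0)
  'reheat' -> no (count: 0)
  'unfair' -> no (count: 0)
  'rebuild' -> no (count: 0)
  'play' -> no (count: 0)
  'rewrite' -> no (count: 0)
Total with prefix 'dis': 0

0


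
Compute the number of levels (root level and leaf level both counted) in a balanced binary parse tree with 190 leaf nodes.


In a balanced binary tree with n leaves the deepest leaf is ceil(log2(n)) edges below the root,
so counting node levels inclusive of root and leaves gives ceil(log2(n)) + 1 levels.
log2(190) = 7.5699
ceil(7.5699) = 8
levels = 8 + 1 = 9

9


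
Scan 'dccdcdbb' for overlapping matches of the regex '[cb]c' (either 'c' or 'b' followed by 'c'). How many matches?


Pattern: [cb]c means either 'c' or 'b' followed by 'c'.
Scanning 'dccdcdbb' position-by-position:
  Pos 0: window 'dc' -> no
  Pos 1: window 'cc' -> MATCH
  Pos 2: window 'cd' -> no
  Pos 3: window 'dc' -> no
  Pos 4: window 'cd' -> no
  Pos 5: window 'db' -> no
  Pos 6: window 'bb' -> no
  Pos 7: window 'b' -> no
Total matches: 1

1


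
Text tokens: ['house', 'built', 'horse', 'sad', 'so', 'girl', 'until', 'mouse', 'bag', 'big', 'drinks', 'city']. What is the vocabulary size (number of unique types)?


Listing all tokens and tracking unique types:
  Token 1: 'house' -> NEW (unique so far: 1)
  Token 2: 'built' -> NEW (unique so far: 2)
  Token 3: 'horse' -> NEW (unique so far: 3)
  Token 4: 'sad' -> NEW (unique so far: 4)
  Token 5: 'so' -> NEW (unique so far: 5)
  Token 6: 'girl' -> NEW (unique so far: 6)
  Token 7: 'until' -> NEW (unique so far: 7)
  Token 8: 'mouse' -> NEW (unique so far: 8)
  Token 9: 'bag' -> NEW (unique so far: 9)
  Token 10: 'big' -> NEW (unique so far: 10)
  Token 11: 'drinks' -> NEW (unique so far: 11)
  Token 12: 'city' -> NEW (unique so far: 12)
Unique types: ('bag', 'big', 'built', 'city', 'drinks', 'girl', 'horse', 'house', 'mouse', 'sad', 'so', 'until')
Vocabulary size: 12

12


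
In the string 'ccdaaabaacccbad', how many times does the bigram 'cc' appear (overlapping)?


Scanning 'ccdaaabaacccbad' for bigram 'cc':
  Position 0: 'cc' -> MATCH
  Position 1: 'cd' -> no
  Position 2: 'da' -> no
  Position 3: 'aa' -> no
  Position 4: 'aa' -> no
  Position 5: 'ab' -> no
  Position 6: 'ba' -> no
  Position 7: 'aa' -> no
  Position 8: 'ac' -> no
  Position 9: 'cc' -> MATCH
  Position 10: 'cc' -> MATCH
  Position 11: 'cb' -> no
  Position 12: 'ba' -> no
  Position 13: 'ad' -> no
Total matches: 3

3


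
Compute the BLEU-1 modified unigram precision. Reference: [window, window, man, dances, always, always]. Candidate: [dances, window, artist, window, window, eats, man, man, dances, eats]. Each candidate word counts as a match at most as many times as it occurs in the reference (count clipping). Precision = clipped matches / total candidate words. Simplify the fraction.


Reference word counts: {'always': 2, 'dances': 1, 'man': 1, 'window': 2}
Checking each candidate word (with clipping):
  'dances' -> in reference (ref count 1, used 1/1) -> match (matches: 1)
  'window' -> in reference (ref count 2, used 1/2) -> match (matches: 2)
  'artist' -> not in reference -> no match (matches: 2)
  'window' -> in reference (ref count 2, used 2/2) -> match (matches: 3)
  'window' -> ref count 2 already used up (2/2) -> clipped, no match (matches: 3)
  'eats' -> not in reference -> no match (matches: 3)
  'man' -> in reference (ref count 1, used 1/1) -> match (matches: 4)
  'man' -> ref count 1 already used up (1/1) -> clipped, no match (matches: 4)
  'dances' -> ref count 1 already used up (1/1) -> clipped, no match (matches: 4)
  'eats' -> not in reference -> no match (matches: 4)
Clipped matches: 4, Candidate length: 10
Precision = 4/10 = 2/5

2/5


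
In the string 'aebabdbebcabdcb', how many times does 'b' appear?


Scanning 'aebabdbebcabdcb' for 'b':
  Position 2: 'b' -> MATCH (count: 1)
  Position 4: 'b' -> MATCH (count: 2)
  Position 6: 'b' -> MATCH (count: 3)
  Position 8: 'b' -> MATCH (count: 4)
  Position 11: 'b' -> MATCH (count: 5)
  Position 14: 'b' -> MATCH (count: 6)
Total occurrences of 'b': 6

6


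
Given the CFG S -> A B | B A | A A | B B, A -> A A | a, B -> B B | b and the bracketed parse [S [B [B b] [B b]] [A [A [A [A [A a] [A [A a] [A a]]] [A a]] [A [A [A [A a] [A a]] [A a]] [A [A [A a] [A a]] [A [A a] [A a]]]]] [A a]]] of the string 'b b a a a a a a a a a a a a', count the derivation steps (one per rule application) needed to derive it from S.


Every bracketed nonterminal node [X ...] in the tree is produced by exactly one rule application.
Reading the tree off as a leftmost derivation:
  Step 1: S  =>  B A   (applied S -> B A)
  Step 2: B A  =>  B B A   (applied B -> B B)
  Step 3: B B A  =>  b B A   (applied B -> b)
  Step 4: b B A  =>  b b A   (applied B -> b)
  Step 5: b b A  =>  b b A A   (applied A -> A A)
  Step 6: b b A A  =>  b b A A A   (applied A -> A A)
  Step 7: b b A A A  =>  b b A A A A   (applied A -> A A)
  Step 8: b b A A A A  =>  b b A A A A A   (applied A -> A A)
  Step 9: b b A A A A A  =>  b b a A A A A   (applied A -> a)
  Step 10: b b a A A A A  =>  b b a A A A A A   (applied A -> A A)
  Step 11: b b a A A A A A  =>  b b a a A A A A   (applied A -> a)
  Step 12: b b a a A A A A  =>  b b a a a A A A   (applied A -> a)
  Step 13: b b a a a A A A  =>  b b a a a a A A   (applied A -> a)
  Step 14: b b a a a a A A  =>  b b a a a a A A A   (applied A -> A A)
  Step 15: b b a a a a A A A  =>  b b a a a a A A A A   (applied A -> A A)
  Step 16: b b a a a a A A A A  =>  b b a a a a A A A A A   (applied A -> A A)
  Step 17: b b a a a a A A A A A  =>  b b a a a a a A A A A   (applied A -> a)
  Step 18: b b a a a a a A A A A  =>  b b a a a a a a A A A   (applied A -> a)
  Step 19: b b a a a a a a A A A  =>  b b a a a a a a a A A   (applied A -> a)
  Step 20: b b a a a a a a a A A  =>  b b a a a a a a a A A A   (applied A -> A A)
  Step 21: b b a a a a a a a A A A  =>  b b a a a a a a a A A A A   (applied A -> A A)
  Step 22: b b a a a a a a a A A A A  =>  b b a a a a a a a a A A A   (applied A -> a)
  Step 23: b b a a a a a a a a A A A  =>  b b a a a a a a a a a A A   (applied A -> a)
  Step 24: b b a a a a a a a a a A A  =>  b b a a a a a a a a a A A A   (applied A -> A A)
  Step 25: b b a a a a a a a a a A A A  =>  b b a a a a a a a a a a A A   (applied A -> a)
  Step 26: b b a a a a a a a a a a A A  =>  b b a a a a a a a a a a a A   (applied A -> a)
  Step 27: b b a a a a a a a a a a a A  =>  b b a a a a a a a a a a a a   (applied A -> a)
Final yield: b b a a a a a a a a a a a a
Total rewrite steps: 27

27


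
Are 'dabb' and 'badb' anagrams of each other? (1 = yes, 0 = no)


Sort characters of 'dabb': 'abbd'
Sort characters of 'badb': 'abbd'
Sorted forms match -> they ARE anagrams
Result: 1

1


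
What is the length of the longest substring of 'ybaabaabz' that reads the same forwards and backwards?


Scanning 'ybaabaabz' for palindromic substrings.
Substring at positions 1-7: 'baabaab'.
Check: reverse('baabaab') = 'baabaab' -> palindrome confirmed.
Neighbouring characters ('y' / 'z') break symmetry, so it cannot extend further.
No longer palindromic substring exists; longest length = 7

7


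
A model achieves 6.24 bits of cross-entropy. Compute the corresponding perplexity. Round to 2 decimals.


Perplexity formula: PP = 2^H
H = 6.24
PP = 2^6.24
Decompose: 2^6.24 = 2^6 * 2^0.24
2^6 = 64, 2^0.24 ~ 1.1809927
PP ~ 64 * 1.1809927 = 75.5835328
Rounded to 2 decimals: 75.58

75.58


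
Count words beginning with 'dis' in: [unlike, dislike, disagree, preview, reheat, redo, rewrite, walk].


Checking each word for prefix 'dis':
  'unlike' -> no (count: 0)
  'dislike' -> YES, starts with 'dis' (count: 1)
  'disagree' -> YES, starts with 'dis' (count: 2)
  'preview' -> no (count: 2)
  'reheat' -> no (count: 2)
  'redo' -> no (count: 2)
  'rewrite' -> no (count: 2)
  'walk' -> no (count: 2)
Total with prefix 'dis': 2

2


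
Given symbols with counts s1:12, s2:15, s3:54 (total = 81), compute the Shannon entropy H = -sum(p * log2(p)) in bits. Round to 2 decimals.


Computing entropy H = -sum(p_i * log2(p_i)):
  s1: p = 12/81 = 0.1481, -p*log2(p) = 0.4081
  s2: p = 15/81 = 0.1852, -p*log2(p) = 0.4505
  s3: p = 54/81 = 0.6667, -p*log2(p) = 0.3900
H = sum of terms = 1.2486
Rounded to 2 decimals: 1.25

1.25


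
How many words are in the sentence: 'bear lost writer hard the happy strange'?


Counting words by splitting on spaces:
  Word 1: 'bear'
  Word 2: 'lost'
  Word 3: 'writer'
  Word 4: 'hard'
  Word 5: 'the'
  Word 6: 'happy'
  Word 7: 'strange'
Total words: 7

7


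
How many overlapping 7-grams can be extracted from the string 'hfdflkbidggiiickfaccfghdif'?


String 'hfdflkbidggiiickfaccfghdif' has length L = 26.
Number of overlapping n-grams = L - n + 1
Substituting: 26 - 7 + 1 = 20

20


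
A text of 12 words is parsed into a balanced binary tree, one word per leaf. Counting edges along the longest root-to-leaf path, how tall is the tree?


In a balanced binary tree with n leaves the deepest leaf is ceil(log2(n)) edges below the root.
log2(12) = 3.5850
ceil(3.5850) = 4
height (edges) = 4

4


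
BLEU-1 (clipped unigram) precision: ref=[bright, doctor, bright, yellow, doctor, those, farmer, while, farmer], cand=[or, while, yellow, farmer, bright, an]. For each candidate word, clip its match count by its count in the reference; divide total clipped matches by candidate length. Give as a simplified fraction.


Reference word counts: {'bright': 2, 'doctor': 2, 'farmer': 2, 'those': 1, 'while': 1, 'yellow': 1}
Checking each candidate word (with clipping):
  'or' -> not in reference -> no match (matches: 0)
  'while' -> in reference (ref count 1, used 1/1) -> match (matches: 1)
  'yellow' -> in reference (ref count 1, used 1/1) -> match (matches: 2)
  'farmer' -> in reference (ref count 2, used 1/2) -> match (matches: 3)
  'bright' -> in reference (ref count 2, used 1/2) -> match (matches: 4)
  'an' -> not in reference -> no match (matches: 4)
Clipped matches: 4, Candidate length: 6
Precision = 4/6 = 2/3

2/3


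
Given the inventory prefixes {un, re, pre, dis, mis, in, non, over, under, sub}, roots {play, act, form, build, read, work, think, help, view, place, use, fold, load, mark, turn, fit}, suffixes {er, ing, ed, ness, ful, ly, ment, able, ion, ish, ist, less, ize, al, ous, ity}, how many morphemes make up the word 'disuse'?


Segmenting 'disuse' against the inventory:
  'dis' -> prefix (morpheme 1)
  'use' -> root (morpheme 2)
Total morphemes: 2

2


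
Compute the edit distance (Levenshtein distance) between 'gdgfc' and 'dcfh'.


Building DP table for s1='gdgfc' (len 5) and s2='dcfh' (len 4):
       d  c  f  h
    0  1  2  3  4
  g 1  1  2  3  4
  d 2  1  2  3  4
  g 3  2  2  3  4
  f 4  3  3  2  3
  c 5  4  3  3  3
Edit distance = dp[5][4] = 3

3


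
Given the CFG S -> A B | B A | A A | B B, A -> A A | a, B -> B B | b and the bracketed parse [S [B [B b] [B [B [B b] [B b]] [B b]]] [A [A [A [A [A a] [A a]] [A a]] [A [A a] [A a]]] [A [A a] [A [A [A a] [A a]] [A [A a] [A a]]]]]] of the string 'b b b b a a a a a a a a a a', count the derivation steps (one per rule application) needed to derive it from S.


Every bracketed nonterminal node [X ...] in the tree is produced by exactly one rule application.
Reading the tree off as a leftmost derivation:
  Step 1: S  =>  B A   (applied S -> B A)
  Step 2: B A  =>  B B A   (applied B -> B B)
  Step 3: B B A  =>  b B A   (applied B -> b)
  Step 4: b B A  =>  b B B A   (applied B -> B B)
  Step 5: b B B A  =>  b B B B A   (applied B -> B B)
  Step 6: b B B B A  =>  b b B B A   (applied B -> b)
  Step 7: b b B B A  =>  b b b B A   (applied B -> b)
  Step 8: b b b B A  =>  b b b b A   (applied B -> b)
  Step 9: b b b b A  =>  b b b b A A   (applied A -> A A)
  Step 10: b b b b A A  =>  b b b b A A A   (applied A -> A A)
  Step 11: b b b b A A A  =>  b b b b A A A A   (applied A -> A A)
  Step 12: b b b b A A A A  =>  b b b b A A A A A   (applied A -> A A)
  Step 13: b b b b A A A A A  =>  b b b b a A A A A   (applied A -> a)
  Step 14: b b b b a A A A A  =>  b b b b a a A A A   (applied A -> a)
  Step 15: b b b b a a A A A  =>  b b b b a a a A A   (applied A -> a)
  Step 16: b b b b a a a A A  =>  b b b b a a a A A A   (applied A -> A A)
  Step 17: b b b b a a a A A A  =>  b b b b a a a a A A   (applied A -> a)
  Step 18: b b b b a a a a A A  =>  b b b b a a a a a A   (applied A -> a)
  Step 19: b b b b a a a a a A  =>  b b b b a a a a a A A   (applied A -> A A)
  Step 20: b b b b a a a a a A A  =>  b b b b a a a a a a A   (applied A -> a)
  Step 21: b b b b a a a a a a A  =>  b b b b a a a a a a A A   (applied A -> A A)
  Step 22: b b b b a a a a a a A A  =>  b b b b a a a a a a A A A   (applied A -> A A)
  Step 23: b b b b a a a a a a A A A  =>  b b b b a a a a a a a A A   (applied A -> a)
  Step 24: b b b b a a a a a a a A A  =>  b b b b a a a a a a a a A   (applied A -> a)
  Step 25: b b b b a a a a a a a a A  =>  b b b b a a a a a a a a A A   (applied A -> A A)
  Step 26: b b b b a a a a a a a a A A  =>  b b b b a a a a a a a a a A   (applied A -> a)
  Step 27: b b b b a a a a a a a a a A  =>  b b b b a a a a a a a a a a   (applied A -> a)
Final yield: b b b b a a a a a a a a a a
Total rewrite steps: 27

27


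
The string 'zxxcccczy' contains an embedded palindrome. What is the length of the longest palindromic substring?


Scanning 'zxxcccczy' for palindromic substrings.
Substring at positions 3-6: 'cccc'.
Check: reverse('cccc') = 'cccc' -> palindrome confirmed.
Neighbouring characters ('x' / 'z') break symmetry, so it cannot extend further.
No longer palindromic substring exists; longest length = 4

4


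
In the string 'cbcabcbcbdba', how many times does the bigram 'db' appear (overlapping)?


Scanning 'cbcabcbcbdba' for bigram 'db':
  Position 0: 'cb' -> no
  Position 1: 'bc' -> no
  Position 2: 'ca' -> no
  Position 3: 'ab' -> no
  Position 4: 'bc' -> no
  Position 5: 'cb' -> no
  Position 6: 'bc' -> no
  Position 7: 'cb' -> no
  Position 8: 'bd' -> no
  Position 9: 'db' -> MATCH
  Position 10: 'ba' -> no
Total matches: 1

1


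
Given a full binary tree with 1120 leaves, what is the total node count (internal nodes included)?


Leaf nodes (terminals): 1120
Internal nodes = n - 1 = 1120 - 1 = 1119
Total = leaves + internal = 1120 + 1119 = 2239

2239


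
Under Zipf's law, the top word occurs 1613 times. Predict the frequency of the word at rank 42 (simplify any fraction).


Zipf's law: freq(rank) = f1 / rank
f1 = 1613, rank = 42
freq = 1613 / 42
GCD(1613, 42) = 1
Simplified: 1613/42

1613/42


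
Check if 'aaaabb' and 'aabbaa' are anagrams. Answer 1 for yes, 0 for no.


Sort characters of 'aaaabb': 'aaaabb'
Sort characters of 'aabbaa': 'aaaabb'
Sorted forms match -> they ARE anagrams
Result: 1

1


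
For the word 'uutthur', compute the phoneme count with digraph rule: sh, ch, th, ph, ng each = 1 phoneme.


Parsing 'uutthur' greedily, digraphs first:
  'u' -> vowel phoneme (phonemes so far: 1)
  'u' -> vowel phoneme (phonemes so far: 2)
  't' -> consonant phoneme (phonemes so far: 3)
  'th' -> digraph (1 consonant phoneme) (phonemes so far: 4)
  'u' -> vowel phoneme (phonemes so far: 5)
  'r' -> consonant phoneme (phonemes so far: 6)
Total phonemes: 6

6


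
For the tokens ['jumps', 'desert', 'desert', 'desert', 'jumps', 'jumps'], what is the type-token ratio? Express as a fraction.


Tokens: 6
Unique types: ('desert', 'jumps') = 2
TTR = 2/6
Simplify: divide both by 2 -> 1/3
TTR = 1/3

1/3


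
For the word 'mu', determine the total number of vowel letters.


Scanning each character of 'mu':
  Position 1: 'm' -> consonant (running count: 0)
  Position 2: 'u' -> vowel (running count: 1)
Total vowels: 1

1


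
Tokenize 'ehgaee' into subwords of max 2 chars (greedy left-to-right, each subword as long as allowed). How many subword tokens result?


'ehgaee' has 6 characters.
Chunking with max size 2:
  Chunk 1: 'eh' (positions 0-1)
  Chunk 2: 'ga' (positions 2-3)
  Chunk 3: 'ee' (positions 4-5)
Total chunks: ceil(6 / 2) = 3

3


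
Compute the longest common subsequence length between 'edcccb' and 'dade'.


DP table for LCS of 'edcccb' and 'dade':
       d  a  d  e
    0  0  0  0  0
  e 0  0  0  0  1
  d 0  1  1  1  1
  c 0  1  1  1  1
  c 0  1  1  1  1
  c 0  1  1  1  1
  b 0  1  1  1  1
LCS: 'e'
LCS length = 1

1


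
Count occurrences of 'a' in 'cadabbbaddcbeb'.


Scanning 'cadabbbaddcbeb' for 'a':
  Position 1: 'a' -> MATCH (count: 1)
  Position 3: 'a' -> MATCH (count: 2)
  Position 7: 'a' -> MATCH (count: 3)
Total occurrences of 'a': 3

3


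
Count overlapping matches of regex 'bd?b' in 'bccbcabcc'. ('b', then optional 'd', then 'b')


Pattern: bd?b means 'b', then optional 'd', then 'b'.
Scanning 'bccbcabcc' position-by-position:
  Pos 0: window 'bcc' -> no
  Pos 1: window 'ccb' -> no
  Pos 2: window 'cbc' -> no
  Pos 3: window 'bca' -> no
  Pos 4: window 'cab' -> no
  Pos 5: window 'abc' -> no
  Pos 6: window 'bcc' -> no
  Pos 7: window 'cc' -> no
  Pos 8: window 'c' -> no
Total matches: 0

0


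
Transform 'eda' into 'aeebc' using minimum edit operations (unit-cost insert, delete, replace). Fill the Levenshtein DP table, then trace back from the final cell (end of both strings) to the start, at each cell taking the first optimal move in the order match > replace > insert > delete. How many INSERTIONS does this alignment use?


Edit distance = 4. Backtracking from cell (3, 5) with preference match > replace > insert > delete,
then listing the resulting alignment 'eda' -> 'aeebc' left to right:
  Step 1: insert 'a' [insertion #1]
  Step 2: insert 'e' [insertion #2]
  Step 3: keep 'e'
  Step 4: replace d->b
  Step 5: replace a->c
Total insertions: 2

2


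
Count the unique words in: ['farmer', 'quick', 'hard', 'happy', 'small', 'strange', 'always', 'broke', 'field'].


Listing all tokens and tracking unique types:
  Token 1: 'farmer' -> NEW (unique so far: 1)
  Token 2: 'quick' -> NEW (unique so far: 2)
  Token 3: 'hard' -> NEW (unique so far: 3)
  Token 4: 'happy' -> NEW (unique so far: 4)
  Token 5: 'small' -> NEW (unique so far: 5)
  Token 6: 'strange' -> NEW (unique so far: 6)
  Token 7: 'always' -> NEW (unique so far: 7)
  Token 8: 'broke' -> NEW (unique so far: 8)
  Token 9: 'field' -> NEW (unique so far: 9)
Unique types: ('always', 'broke', 'farmer', 'field', 'happy', 'hard', 'quick', 'small', 'strange')
Vocabulary size: 9

9


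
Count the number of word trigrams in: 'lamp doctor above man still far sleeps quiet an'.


Word trigrams from [9] words:
  Trigram 1: (lamp doctor above)
  Trigram 2: (doctor above man)
  Trigram 3: (above man still)
  Trigram 4: (man still far)
  Trigram 5: (still far sleeps)
  Trigram 6: (far sleeps quiet)
  Trigram 7: (sleeps quiet an)
Total word trigrams: 9 - 2 = 7

7


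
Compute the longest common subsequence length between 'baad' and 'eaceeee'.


DP table for LCS of 'baad' and 'eaceeee':
       e  a  c  e  e  e  e
    0  0  0  0  0  0  0  0
  b 0  0  0  0  0  0  0  0
  a 0  0  1  1  1  1  1  1
  a 0  0  1  1  1  1  1  1
  d 0  0  1  1  1  1  1  1
LCS: 'a'
LCS length = 1

1


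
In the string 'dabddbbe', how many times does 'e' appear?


Scanning 'dabddbbe' for 'e':
  Position 7: 'e' -> MATCH (count: 1)
Total occurrences of 'e': 1

1


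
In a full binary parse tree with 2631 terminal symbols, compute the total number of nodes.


Leaf nodes (terminals): 2631
Internal nodes = n - 1 = 2631 - 1 = 2630
Total = leaves + internal = 2631 + 2630 = 5261

5261


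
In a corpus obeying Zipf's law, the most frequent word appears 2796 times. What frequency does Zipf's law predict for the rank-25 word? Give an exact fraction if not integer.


Zipf's law: freq(rank) = f1 / rank
f1 = 2796, rank = 25
freq = 2796 / 25
GCD(2796, 25) = 1
Simplified: 2796/25

2796/25


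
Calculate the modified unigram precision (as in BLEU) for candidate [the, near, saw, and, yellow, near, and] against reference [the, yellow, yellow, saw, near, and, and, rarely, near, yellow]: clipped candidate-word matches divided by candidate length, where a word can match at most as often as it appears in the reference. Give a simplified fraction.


Reference word counts: {'and': 2, 'near': 2, 'rarely': 1, 'saw': 1, 'the': 1, 'yellow': 3}
Checking each candidate word (with clipping):
  'the' -> in reference (ref count 1, used 1/1) -> match (matches: 1)
  'near' -> in reference (ref count 2, used 1/2) -> match (matches: 2)
  'saw' -> in reference (ref count 1, used 1/1) -> match (matches: 3)
  'and' -> in reference (ref count 2, used 1/2) -> match (matches: 4)
  'yellow' -> in reference (ref count 3, used 1/3) -> match (matches: 5)
  'near' -> in reference (ref count 2, used 2/2) -> match (matches: 6)
  'and' -> in reference (ref count 2, used 2/2) -> match (matches: 7)
Clipped matches: 7, Candidate length: 7
Precision = 7/7 = 1

1


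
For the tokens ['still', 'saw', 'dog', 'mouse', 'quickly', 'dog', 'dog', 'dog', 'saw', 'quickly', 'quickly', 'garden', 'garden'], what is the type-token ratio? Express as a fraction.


Tokens: 13
Unique types: ('dog', 'garden', 'mouse', 'quickly', 'saw', 'still') = 6
TTR = 6/13
Already in lowest terms.

6/13


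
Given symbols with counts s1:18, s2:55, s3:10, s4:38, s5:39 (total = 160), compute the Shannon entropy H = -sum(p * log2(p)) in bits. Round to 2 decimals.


Computing entropy H = -sum(p_i * log2(p_i)):
  s1: p = 18/160 = 0.1125, -p*log2(p) = 0.3546
  s2: p = 55/160 = 0.3438, -p*log2(p) = 0.5296
  s3: p = 10/160 = 0.0625, -p*log2(p) = 0.2500
  s4: p = 38/160 = 0.2375, -p*log2(p) = 0.4926
  s5: p = 39/160 = 0.2437, -p*log2(p) = 0.4964
H = sum of terms = 2.1232
Rounded to 2 decimals: 2.12

2.12


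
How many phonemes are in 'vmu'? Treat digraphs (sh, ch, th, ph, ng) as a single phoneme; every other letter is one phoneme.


Parsing 'vmu' greedily, digraphs first:
  'v' -> consonant phoneme (phonemes so far: 1)
  'm' -> consonant phoneme (phonemes so far: 2)
  'u' -> vowel phoneme (phonemes so far: 3)
Total phonemes: 3

3


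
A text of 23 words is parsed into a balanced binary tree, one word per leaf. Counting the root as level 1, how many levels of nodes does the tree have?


In a balanced binary tree with n leaves the deepest leaf is ceil(log2(n)) edges below the root,
so counting node levels inclusive of root and leaves gives ceil(log2(n)) + 1 levels.
log2(23) = 4.5236
ceil(4.5236) = 5
levels = 5 + 1 = 6

6


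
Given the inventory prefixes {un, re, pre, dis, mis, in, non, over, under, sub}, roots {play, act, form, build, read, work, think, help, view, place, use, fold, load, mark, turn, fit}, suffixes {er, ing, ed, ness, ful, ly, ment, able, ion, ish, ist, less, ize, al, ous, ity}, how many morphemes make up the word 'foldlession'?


Segmenting 'foldlession' against the inventory:
  'fold' -> root (morpheme 1)
  'less' -> suffix (morpheme 2)
  'ion' -> suffix (morpheme 3)
Total morphemes: 3

3


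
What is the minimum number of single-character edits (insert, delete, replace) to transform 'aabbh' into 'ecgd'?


Building DP table for s1='aabbh' (len 5) and s2='ecgd' (len 4):
       e  c  g  d
    0  1  2  3  4
  a 1  1  2  3  4
  a 2  2  2  3  4
  b 3  3  3  3  4
  b 4  4  4  4  4
  h 5  5  5  5  5
Edit distance = dp[5][4] = 5

5


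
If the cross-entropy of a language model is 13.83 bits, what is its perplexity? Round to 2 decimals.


Perplexity formula: PP = 2^H
H = 13.83
PP = 2^13.83
Decompose: 2^13.83 = 2^13 * 2^0.83
2^13 = 8192, 2^0.83 ~ 1.7776854
PP ~ 8192 * 1.7776854 = 14562.7987968
Rounded to 2 decimals: 14562.80

14562.80


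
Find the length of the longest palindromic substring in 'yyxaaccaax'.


Scanning 'yyxaaccaax' for palindromic substrings.
Substring at positions 2-9: 'xaaccaax'.
Check: reverse('xaaccaax') = 'xaaccaax' -> palindrome confirmed.
Neighbouring characters ('y' / '-') break symmetry, so it cannot extend further.
No longer palindromic substring exists; longest length = 8

8


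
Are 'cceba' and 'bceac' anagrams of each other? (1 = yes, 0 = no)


Sort characters of 'cceba': 'abcce'
Sort characters of 'bceac': 'abcce'
Sorted forms match -> they ARE anagrams
Result: 1

1


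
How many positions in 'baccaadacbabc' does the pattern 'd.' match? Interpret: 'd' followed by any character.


Pattern: d. means 'd' followed by any character.
Scanning 'baccaadacbabc' position-by-position:
  Pos 0: window 'ba' -> no
  Pos 1: window 'ac' -> no
  Pos 2: window 'cc' -> no
  Pos 3: window 'ca' -> no
  Pos 4: window 'aa' -> no
  Pos 5: window 'ad' -> no
  Pos 6: window 'da' -> MATCH
  Pos 7: window 'ac' -> no
  Pos 8: window 'cb' -> no
  Pos 9: window 'ba' -> no
  Pos 10: window 'ab' -> no
  Pos 11: window 'bc' -> no
  Pos 12: window 'c' -> no
Total matches: 1

1


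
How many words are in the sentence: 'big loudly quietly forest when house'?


Counting words by splitting on spaces:
  Word 1: 'big'
  Word 2: 'loudly'
  Word 3: 'quietly'
  Word 4: 'forest'
  Word 5: 'when'
  Word 6: 'house'
Total words: 6

6


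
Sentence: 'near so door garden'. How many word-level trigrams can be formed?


Word trigrams from [4] words:
  Trigram 1: (near so door)
  Trigram 2: (so door garden)
Total word trigrams: 4 - 2 = 2

2


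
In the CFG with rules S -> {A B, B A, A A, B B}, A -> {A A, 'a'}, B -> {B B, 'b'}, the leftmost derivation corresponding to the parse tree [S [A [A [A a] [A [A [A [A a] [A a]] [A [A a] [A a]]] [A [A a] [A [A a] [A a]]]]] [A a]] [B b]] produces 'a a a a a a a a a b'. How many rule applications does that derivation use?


Every bracketed nonterminal node [X ...] in the tree is produced by exactly one rule application.
Reading the tree off as a leftmost derivation:
  Step 1: S  =>  A B   (applied S -> A B)
  Step 2: A B  =>  A A B   (applied A -> A A)
  Step 3: A A B  =>  A A A B   (applied A -> A A)
  Step 4: A A A B  =>  a A A B   (applied A -> a)
  Step 5: a A A B  =>  a A A A B   (applied A -> A A)
  Step 6: a A A A B  =>  a A A A A B   (applied A -> A A)
  Step 7: a A A A A B  =>  a A A A A A B   (applied A -> A A)
  Step 8: a A A A A A B  =>  a a A A A A B   (applied A -> a)
  Step 9: a a A A A A B  =>  a a a A A A B   (applied A -> a)
  Step 10: a a a A A A B  =>  a a a A A A A B   (applied A -> A A)
  Step 11: a a a A A A A B  =>  a a a a A A A B   (applied A -> a)
  Step 12: a a a a A A A B  =>  a a a a a A A B   (applied A -> a)
  Step 13: a a a a a A A B  =>  a a a a a A A A B   (applied A -> A A)
  Step 14: a a a a a A A A B  =>  a a a a a a A A B   (applied A -> a)
  Step 15: a a a a a a A A B  =>  a a a a a a A A A B   (applied A -> A A)
  Step 16: a a a a a a A A A B  =>  a a a a a a a A A B   (applied A -> a)
  Step 17: a a a a a a a A A B  =>  a a a a a a a a A B   (applied A -> a)
  Step 18: a a a a a a a a A B  =>  a a a a a a a a a B   (applied A -> a)
  Step 19: a a a a a a a a a B  =>  a a a a a a a a a b   (applied B -> b)
Final yield: a a a a a a a a a b
Total rewrite steps: 19

19


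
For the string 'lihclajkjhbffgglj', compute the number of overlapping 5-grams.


String 'lihclajkjhbffgglj' has length L = 17.
Number of overlapping n-grams = L - n + 1
Substituting: 17 - 5 + 1 = 13

13


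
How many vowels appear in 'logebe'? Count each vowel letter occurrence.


Scanning each character of 'logebe':
  Position 1: 'l' -> consonant (running count: 0)
  Position 2: 'o' -> vowel (running count: 1)
  Position 3: 'g' -> consonant (running count: 1)
  Position 4: 'e' -> vowel (running count: 2)
  Position 5: 'b' -> consonant (running count: 2)
  Position 6: 'e' -> vowel (running count: 3)
Total vowels: 3

3


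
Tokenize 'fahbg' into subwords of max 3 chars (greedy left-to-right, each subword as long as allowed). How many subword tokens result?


'fahbg' has 5 characters.
Chunking with max size 3:
  Chunk 1: 'fah' (positions 0-2)
  Chunk 2: 'bg' (positions 3-4)
Total chunks: ceil(5 / 3) = 2

2


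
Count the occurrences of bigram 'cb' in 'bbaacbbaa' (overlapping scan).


Scanning 'bbaacbbaa' for bigram 'cb':
  Position 0: 'bb' -> no
  Position 1: 'ba' -> no
  Position 2: 'aa' -> no
  Position 3: 'ac' -> no
  Position 4: 'cb' -> MATCH
  Position 5: 'bb' -> no
  Position 6: 'ba' -> no
  Position 7: 'aa' -> no
Total matches: 1

1


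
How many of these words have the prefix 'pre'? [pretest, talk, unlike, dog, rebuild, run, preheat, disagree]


Checking each word for prefix 'pre':
  'pretest' -> YES, starts with 'pre' (count: 1)
  'talk' -> no (count: 1)
  'unlike' -> no (count: 1)
  'dog' -> no (count: 1)
  'rebuild' -> no (count: 1)
  'run' -> no (count: 1)
  'preheat' -> YES, starts with 'pre' (count: 2)
  'disagree' -> no (count: 2)
Total with prefix 'pre': 2

2


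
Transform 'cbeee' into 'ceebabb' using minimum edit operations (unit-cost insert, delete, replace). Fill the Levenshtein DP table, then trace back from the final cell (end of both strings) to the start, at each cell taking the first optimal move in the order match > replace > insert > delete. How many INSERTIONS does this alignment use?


Edit distance = 5. Backtracking from cell (5, 7) with preference match > replace > insert > delete,
then listing the resulting alignment 'cbeee' -> 'ceebabb' left to right:
  Step 1: keep 'c'
  Step 2: insert 'e' [insertion #1]
  Step 3: insert 'e' [insertion #2]
  Step 4: keep 'b'
  Step 5: replace e->a
  Step 6: replace e->b
  Step 7: replace e->b
Total insertions: 2

2


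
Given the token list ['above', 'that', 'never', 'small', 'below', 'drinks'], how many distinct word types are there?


Listing all tokens and tracking unique types:
  Token 1: 'above' -> NEW (unique so far: 1)
  Token 2: 'that' -> NEW (unique so far: 2)
  Token 3: 'never' -> NEW (unique so far: 3)
  Token 4: 'small' -> NEW (unique so far: 4)
  Token 5: 'below' -> NEW (unique so far: 5)
  Token 6: 'drinks' -> NEW (unique so far: 6)
Unique types: ('above', 'below', 'drinks', 'never', 'small', 'that')
Vocabulary size: 6

6


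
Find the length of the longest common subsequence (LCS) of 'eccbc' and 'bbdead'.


DP table for LCS of 'eccbc' and 'bbdead':
       b  b  d  e  a  d
    0  0  0  0  0  0  0
  e 0  0  0  0  1  1  1
  c 0  0  0  0  1  1  1
  c 0  0  0  0  1  1  1
  b 0  1  1  1  1  1  1
  c 0  1  1  1  1  1  1
LCS: 'e'
LCS length = 1

1


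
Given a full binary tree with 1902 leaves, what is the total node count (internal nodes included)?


Leaf nodes (terminals): 1902
Internal nodes = n - 1 = 1902 - 1 = 1901
Total = leaves + internal = 1902 + 1901 = 3803

3803


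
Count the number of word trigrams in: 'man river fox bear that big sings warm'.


Word trigrams from [8] words:
  Trigram 1: (man river fox)
  Trigram 2: (river fox bear)
  Trigram 3: (fox bear that)
  Trigram 4: (bear that big)
  Trigram 5: (that big sings)
  Trigram 6: (big sings warm)
Total word trigrams: 8 - 2 = 6

6


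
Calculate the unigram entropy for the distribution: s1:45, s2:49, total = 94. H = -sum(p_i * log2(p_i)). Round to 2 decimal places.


Computing entropy H = -sum(p_i * log2(p_i)):
  s1: p = 45/94 = 0.4787, -p*log2(p) = 0.5088
  s2: p = 49/94 = 0.5213, -p*log2(p) = 0.4899
H = sum of terms = 0.9987
Rounded to 2 decimals: 1.00

1.00


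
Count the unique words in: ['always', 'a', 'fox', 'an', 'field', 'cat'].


Listing all tokens and tracking unique types:
  Token 1: 'always' -> NEW (unique so far: 1)
  Token 2: 'a' -> NEW (unique so far: 2)
  Token 3: 'fox' -> NEW (unique so far: 3)
  Token 4: 'an' -> NEW (unique so far: 4)
  Token 5: 'field' -> NEW (unique so far: 5)
  Token 6: 'cat' -> NEW (unique so far: 6)
Unique types: ('a', 'always', 'an', 'cat', 'field', 'fox')
Vocabulary size: 6

6


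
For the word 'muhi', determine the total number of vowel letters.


Scanning each character of 'muhi':
  Position 1: 'm' -> consonant (running count: 0)
  Position 2: 'u' -> vowel (running count: 1)
  Position 3: 'h' -> consonant (running count: 1)
  Position 4: 'i' -> vowel (running count: 2)
Total vowels: 2

2


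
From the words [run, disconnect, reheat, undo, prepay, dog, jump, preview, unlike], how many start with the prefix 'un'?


Checking each word for prefix 'un':
  'run' -> no (count: 0)
  'disconnect' -> no (count: 0)
  'reheat' -> no (count: 0)
  'undo' -> YES, starts with 'un' (count: 1)
  'prepay' -> no (count: 1)
  'dog' -> no (count: 1)
  'jump' -> no (count: 1)
  'preview' -> no (count: 1)
  'unlike' -> YES, starts with 'un' (count: 2)
Total with prefix 'un': 2

2


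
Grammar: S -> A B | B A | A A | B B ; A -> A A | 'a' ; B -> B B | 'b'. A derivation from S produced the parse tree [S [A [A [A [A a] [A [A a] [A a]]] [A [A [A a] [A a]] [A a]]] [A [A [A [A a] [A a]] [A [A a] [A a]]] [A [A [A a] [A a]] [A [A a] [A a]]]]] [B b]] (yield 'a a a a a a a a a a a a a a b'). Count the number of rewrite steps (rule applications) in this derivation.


Every bracketed nonterminal node [X ...] in the tree is produced by exactly one rule application.
Reading the tree off as a leftmost derivation:
  Step 1: S  =>  A B   (applied S -> A B)
  Step 2: A B  =>  A A B   (applied A -> A A)
  Step 3: A A B  =>  A A A B   (applied A -> A A)
  Step 4: A A A B  =>  A A A A B   (applied A -> A A)
  Step 5: A A A A B  =>  a A A A B   (applied A -> a)
  Step 6: a A A A B  =>  a A A A A B   (applied A -> A A)
  Step 7: a A A A A B  =>  a a A A A B   (applied A -> a)
  Step 8: a a A A A B  =>  a a a A A B   (applied A -> a)
  Step 9: a a a A A B  =>  a a a A A A B   (applied A -> A A)
  Step 10: a a a A A A B  =>  a a a A A A A B   (applied A -> A A)
  Step 11: a a a A A A A B  =>  a a a a A A A B   (applied A -> a)
  Step 12: a a a a A A A B  =>  a a a a a A A B   (applied A -> a)
  Step 13: a a a a a A A B  =>  a a a a a a A B   (applied A -> a)
  Step 14: a a a a a a A B  =>  a a a a a a A A B   (applied A -> A A)
  Step 15: a a a a a a A A B  =>  a a a a a a A A A B   (applied A -> A A)
  Step 16: a a a a a a A A A B  =>  a a a a a a A A A A B   (applied A -> A A)
  Step 17: a a a a a a A A A A B  =>  a a a a a a a A A A B   (applied A -> a)
  Step 18: a a a a a a a A A A B  =>  a a a a a a a a A A B   (applied A -> a)
  Step 19: a a a a a a a a A A B  =>  a a a a a a a a A A A B   (applied A -> A A)
  Step 20: a a a a a a a a A A A B  =>  a a a a a a a a a A A B   (applied A -> a)
  Step 21: a a a a a a a a a A A B  =>  a a a a a a a a a a A B   (applied A -> a)
  Step 22: a a a a a a a a a a A B  =>  a a a a a a a a a a A A B   (applied A -> A A)
  Step 23: a a a a a a a a a a A A B  =>  a a a a a a a a a a A A A B   (applied A -> A A)
  Step 24: a a a a a a a a a a A A A B  =>  a a a a a a a a a a a A A B   (applied A -> a)
  Step 25: a a a a a a a a a a a A A B  =>  a a a a a a a a a a a a A B   (applied A -> a)
  Step 26: a a a a a a a a a a a a A B  =>  a a a a a a a a a a a a A A B   (applied A -> A A)
  Step 27: a a a a a a a a a a a a A A B  =>  a a a a a a a a a a a a a A B   (applied A -> a)
  Step 28: a a a a a a a a a a a a a A B  =>  a a a a a a a a a a a a a a B   (applied A -> a)
  Step 29: a a a a a a a a a a a a a a B  =>  a a a a a a a a a a a a a a b   (applied B -> b)
Final yield: a a a a a a a a a a a a a a b
Total rewrite steps: 29

29


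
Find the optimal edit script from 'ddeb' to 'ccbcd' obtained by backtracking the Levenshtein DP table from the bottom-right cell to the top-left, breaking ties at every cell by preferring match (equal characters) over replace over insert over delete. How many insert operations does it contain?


Edit distance = 5. Backtracking from cell (4, 5) with preference match > replace > insert > delete,
then listing the resulting alignment 'ddeb' -> 'ccbcd' left to right:
  Step 1: insert 'c' [insertion #1]
  Step 2: replace d->c
  Step 3: replace d->b
  Step 4: replace e->c
  Step 5: replace b->d
Total insertions: 1

1


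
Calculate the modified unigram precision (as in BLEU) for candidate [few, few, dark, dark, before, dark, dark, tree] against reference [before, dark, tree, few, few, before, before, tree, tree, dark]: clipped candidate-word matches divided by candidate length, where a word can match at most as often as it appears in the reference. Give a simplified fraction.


Reference word counts: {'before': 3, 'dark': 2, 'few': 2, 'tree': 3}
Checking each candidate word (with clipping):
  'few' -> in reference (ref count 2, used 1/2) -> match (matches: 1)
  'few' -> in reference (ref count 2, used 2/2) -> match (matches: 2)
  'dark' -> in reference (ref count 2, used 1/2) -> match (matches: 3)
  'dark' -> in reference (ref count 2, used 2/2) -> match (matches: 4)
  'before' -> in reference (ref count 3, used 1/3) -> match (matches: 5)
  'dark' -> ref count 2 already used up (2/2) -> clipped, no match (matches: 5)
  'dark' -> ref count 2 already used up (2/2) -> clipped, no match (matches: 5)
  'tree' -> in reference (ref count 3, used 1/3) -> match (matches: 6)
Clipped matches: 6, Candidate length: 8
Precision = 6/8 = 3/4

3/4


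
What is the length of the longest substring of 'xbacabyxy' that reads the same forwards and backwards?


Scanning 'xbacabyxy' for palindromic substrings.
Substring at positions 1-5: 'bacab'.
Check: reverse('bacab') = 'bacab' -> palindrome confirmed.
Neighbouring characters ('x' / 'y') break symmetry, so it cannot extend further.
No longer palindromic substring exists; longest length = 5

5


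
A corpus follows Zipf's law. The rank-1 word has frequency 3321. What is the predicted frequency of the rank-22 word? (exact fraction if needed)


Zipf's law: freq(rank) = f1 / rank
f1 = 3321, rank = 22
freq = 3321 / 22
GCD(3321, 22) = 1
Simplified: 3321/22

3321/22
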